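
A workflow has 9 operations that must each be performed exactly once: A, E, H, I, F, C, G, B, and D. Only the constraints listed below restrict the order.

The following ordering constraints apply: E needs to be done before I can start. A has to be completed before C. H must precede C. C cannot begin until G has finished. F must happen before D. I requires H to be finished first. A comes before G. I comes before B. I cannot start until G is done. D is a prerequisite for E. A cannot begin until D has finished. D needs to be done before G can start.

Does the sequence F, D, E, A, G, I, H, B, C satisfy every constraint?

No

In the proposed order, I appears before H.
That contradicts the constraint that H must precede I.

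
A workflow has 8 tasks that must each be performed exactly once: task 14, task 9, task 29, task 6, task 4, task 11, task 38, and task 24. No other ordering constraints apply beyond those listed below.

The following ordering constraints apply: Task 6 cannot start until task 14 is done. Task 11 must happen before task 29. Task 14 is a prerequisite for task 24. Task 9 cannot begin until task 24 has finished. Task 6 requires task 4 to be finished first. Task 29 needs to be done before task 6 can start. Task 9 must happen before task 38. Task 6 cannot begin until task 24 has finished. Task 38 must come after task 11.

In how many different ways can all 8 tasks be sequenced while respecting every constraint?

188

3 tasks have no prerequisites (task 14, task 4, task 11), so any of them could come first.
Systematically extending each partial ordering one task at a time and counting, there are 188 complete orderings.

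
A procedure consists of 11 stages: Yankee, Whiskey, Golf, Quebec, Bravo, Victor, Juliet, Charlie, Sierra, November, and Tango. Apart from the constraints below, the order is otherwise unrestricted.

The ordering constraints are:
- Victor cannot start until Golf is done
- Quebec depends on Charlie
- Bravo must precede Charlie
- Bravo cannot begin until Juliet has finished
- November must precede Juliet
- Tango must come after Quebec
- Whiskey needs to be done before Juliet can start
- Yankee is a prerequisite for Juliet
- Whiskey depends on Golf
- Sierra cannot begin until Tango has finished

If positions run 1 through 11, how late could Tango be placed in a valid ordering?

The only stage forced after Tango (directly or by a chain) is Sierra.
With 1 mandatory successor out of 11 stages total, the latest slot for Tango is 11−1 = 10, and it's reachable by doing all non-successors before Tango.

10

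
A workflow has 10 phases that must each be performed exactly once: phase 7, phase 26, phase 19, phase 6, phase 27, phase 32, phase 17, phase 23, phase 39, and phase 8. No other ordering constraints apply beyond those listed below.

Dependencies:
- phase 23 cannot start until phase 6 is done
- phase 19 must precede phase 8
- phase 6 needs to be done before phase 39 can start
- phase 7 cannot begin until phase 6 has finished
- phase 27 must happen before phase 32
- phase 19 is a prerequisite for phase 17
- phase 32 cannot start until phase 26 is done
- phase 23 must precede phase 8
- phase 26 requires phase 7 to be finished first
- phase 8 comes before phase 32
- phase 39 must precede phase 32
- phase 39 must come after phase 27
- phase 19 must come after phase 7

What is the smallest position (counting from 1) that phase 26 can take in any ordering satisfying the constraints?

3

The phases that are forced before phase 26, directly or transitively, are phase 7, phase 6. That's 2 phases.
So at minimum 2 phases come before phase 26, putting phase 26 no earlier than position 3. That position is achievable by scheduling exactly those predecessors first.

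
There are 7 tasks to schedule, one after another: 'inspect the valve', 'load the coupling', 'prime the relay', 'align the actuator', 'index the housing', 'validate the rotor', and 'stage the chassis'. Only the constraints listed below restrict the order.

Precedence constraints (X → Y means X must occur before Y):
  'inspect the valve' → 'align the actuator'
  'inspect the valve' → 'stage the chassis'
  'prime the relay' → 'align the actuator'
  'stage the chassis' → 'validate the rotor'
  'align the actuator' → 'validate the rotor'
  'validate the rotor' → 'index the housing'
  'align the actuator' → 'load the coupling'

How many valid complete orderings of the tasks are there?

2 tasks have no prerequisites ('inspect the valve', 'prime the relay'), so any of them could come first.
Enumerating by repeatedly choosing an available task (one whose prerequisites are all placed) gives 17 distinct complete orderings.

17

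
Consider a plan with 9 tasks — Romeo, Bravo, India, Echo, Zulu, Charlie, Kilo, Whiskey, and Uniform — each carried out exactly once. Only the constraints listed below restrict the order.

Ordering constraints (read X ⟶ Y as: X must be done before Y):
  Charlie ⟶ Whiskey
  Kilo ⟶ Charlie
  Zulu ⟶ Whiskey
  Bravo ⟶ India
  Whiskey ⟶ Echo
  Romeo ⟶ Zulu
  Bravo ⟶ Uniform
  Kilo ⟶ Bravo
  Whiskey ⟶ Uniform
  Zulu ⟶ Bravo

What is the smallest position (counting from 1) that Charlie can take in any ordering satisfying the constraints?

2

The only task forced before Charlie (directly or transitively) is Kilo.
So at minimum 1 task comes before Charlie, putting Charlie no earlier than position 2. That position is achievable by scheduling exactly that predecessor first.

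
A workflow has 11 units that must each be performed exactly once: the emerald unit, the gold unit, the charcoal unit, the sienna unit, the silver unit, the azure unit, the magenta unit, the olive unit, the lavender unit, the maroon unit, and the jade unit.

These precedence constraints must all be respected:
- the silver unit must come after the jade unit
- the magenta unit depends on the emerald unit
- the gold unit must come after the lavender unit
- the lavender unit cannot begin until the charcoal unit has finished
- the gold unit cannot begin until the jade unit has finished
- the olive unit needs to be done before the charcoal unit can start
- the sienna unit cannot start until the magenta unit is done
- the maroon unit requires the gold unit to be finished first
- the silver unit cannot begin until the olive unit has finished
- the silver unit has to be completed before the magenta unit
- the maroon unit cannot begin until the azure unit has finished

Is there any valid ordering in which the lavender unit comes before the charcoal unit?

The constraints give a chain the charcoal unit → the lavender unit, which forces the charcoal unit before the lavender unit.
So no valid ordering can have the lavender unit before the charcoal unit.

No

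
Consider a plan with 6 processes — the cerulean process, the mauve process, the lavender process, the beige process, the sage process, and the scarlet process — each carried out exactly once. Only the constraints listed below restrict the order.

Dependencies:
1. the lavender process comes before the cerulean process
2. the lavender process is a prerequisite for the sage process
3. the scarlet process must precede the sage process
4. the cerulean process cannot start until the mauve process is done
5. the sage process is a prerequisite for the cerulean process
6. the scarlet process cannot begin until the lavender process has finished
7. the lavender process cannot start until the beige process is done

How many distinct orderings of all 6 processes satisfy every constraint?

The processes with no prerequisites are the mauve process, the beige process; any of them can be placed first.
Enumerating by repeatedly choosing an available process (one whose prerequisites are all placed) gives 5 distinct complete orderings.

5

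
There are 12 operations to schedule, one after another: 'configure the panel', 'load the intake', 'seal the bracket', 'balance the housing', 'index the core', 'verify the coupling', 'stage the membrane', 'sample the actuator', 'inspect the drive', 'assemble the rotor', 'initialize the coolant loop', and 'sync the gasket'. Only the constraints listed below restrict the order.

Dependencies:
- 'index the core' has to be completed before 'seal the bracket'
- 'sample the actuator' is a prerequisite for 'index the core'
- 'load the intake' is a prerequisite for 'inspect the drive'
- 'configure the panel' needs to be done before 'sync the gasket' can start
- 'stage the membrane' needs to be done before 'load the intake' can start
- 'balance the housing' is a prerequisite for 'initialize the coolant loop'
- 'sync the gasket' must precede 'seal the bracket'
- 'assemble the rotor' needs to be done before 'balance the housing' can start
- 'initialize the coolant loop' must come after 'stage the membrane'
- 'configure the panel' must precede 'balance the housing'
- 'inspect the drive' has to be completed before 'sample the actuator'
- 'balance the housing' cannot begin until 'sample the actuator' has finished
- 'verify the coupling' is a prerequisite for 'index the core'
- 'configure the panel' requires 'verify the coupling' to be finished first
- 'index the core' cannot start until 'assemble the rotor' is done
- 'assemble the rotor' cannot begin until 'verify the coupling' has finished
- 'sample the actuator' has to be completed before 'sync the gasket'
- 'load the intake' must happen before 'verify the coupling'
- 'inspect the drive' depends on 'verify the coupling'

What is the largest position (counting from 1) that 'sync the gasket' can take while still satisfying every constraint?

The only operation forced after 'sync the gasket' (directly or by a chain) is 'seal the bracket'.
So at least 1 operation follows 'sync the gasket', putting 'sync the gasket' no later than position 11. That position is achievable by scheduling everything else first.

11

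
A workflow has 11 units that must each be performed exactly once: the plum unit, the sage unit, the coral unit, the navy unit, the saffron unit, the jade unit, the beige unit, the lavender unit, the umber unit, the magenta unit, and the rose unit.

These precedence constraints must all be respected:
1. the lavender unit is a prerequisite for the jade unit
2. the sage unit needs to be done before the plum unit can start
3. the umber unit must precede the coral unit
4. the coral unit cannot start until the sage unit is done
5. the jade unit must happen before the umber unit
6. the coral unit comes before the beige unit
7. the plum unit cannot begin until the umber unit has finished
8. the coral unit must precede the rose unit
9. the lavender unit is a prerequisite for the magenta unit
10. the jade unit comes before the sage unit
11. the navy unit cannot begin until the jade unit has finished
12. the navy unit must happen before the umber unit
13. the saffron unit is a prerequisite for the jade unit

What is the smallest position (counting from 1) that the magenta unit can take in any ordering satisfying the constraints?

Working backwards through the constraints from the magenta unit, its only required predecessor is the lavender unit.
So at minimum 1 unit comes before the magenta unit, putting the magenta unit no earlier than position 2. That position is achievable by scheduling exactly that predecessor first.

2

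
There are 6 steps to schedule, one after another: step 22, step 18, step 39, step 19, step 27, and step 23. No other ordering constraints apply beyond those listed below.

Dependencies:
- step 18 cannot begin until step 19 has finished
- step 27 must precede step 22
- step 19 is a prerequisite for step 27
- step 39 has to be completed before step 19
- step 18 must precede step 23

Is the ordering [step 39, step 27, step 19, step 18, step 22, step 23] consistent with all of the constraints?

No

Here step 19 comes after step 27.
But one of the constraints requires step 19 before step 27, so this ordering violates it.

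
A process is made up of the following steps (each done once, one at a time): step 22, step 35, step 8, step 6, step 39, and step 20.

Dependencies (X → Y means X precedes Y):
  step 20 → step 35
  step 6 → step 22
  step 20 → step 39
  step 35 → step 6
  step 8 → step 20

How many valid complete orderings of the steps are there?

4

Only step 8 has no prerequisites, so it must go first.
Systematically extending each partial ordering one step at a time and counting, there are 4 complete orderings.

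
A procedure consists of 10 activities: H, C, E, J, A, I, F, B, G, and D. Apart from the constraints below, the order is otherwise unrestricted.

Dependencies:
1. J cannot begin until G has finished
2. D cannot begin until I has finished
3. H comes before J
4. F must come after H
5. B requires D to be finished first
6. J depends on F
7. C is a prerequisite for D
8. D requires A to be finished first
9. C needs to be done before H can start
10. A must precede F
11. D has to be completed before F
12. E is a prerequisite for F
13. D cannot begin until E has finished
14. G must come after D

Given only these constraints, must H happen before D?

No chain of constraints connects H to D in either direction.
A valid ordering placing D before H exists, so the answer is no.

No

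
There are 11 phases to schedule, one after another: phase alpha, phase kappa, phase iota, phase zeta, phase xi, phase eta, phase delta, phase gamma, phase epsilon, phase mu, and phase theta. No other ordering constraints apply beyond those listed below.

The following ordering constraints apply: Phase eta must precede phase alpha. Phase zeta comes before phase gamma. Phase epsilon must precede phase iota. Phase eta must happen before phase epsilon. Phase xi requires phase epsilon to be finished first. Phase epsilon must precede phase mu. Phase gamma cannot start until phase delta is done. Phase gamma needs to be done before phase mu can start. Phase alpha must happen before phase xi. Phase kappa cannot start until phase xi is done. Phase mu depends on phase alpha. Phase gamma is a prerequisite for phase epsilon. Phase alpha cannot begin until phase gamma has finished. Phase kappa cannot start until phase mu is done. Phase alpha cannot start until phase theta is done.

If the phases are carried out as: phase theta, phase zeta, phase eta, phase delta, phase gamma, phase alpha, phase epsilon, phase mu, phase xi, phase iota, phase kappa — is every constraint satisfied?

Going through the constraints one by one, each required predecessor appears earlier in the sequence than its dependent — e.g. phase theta (position 1) is before phase alpha (position 6), as required.

Yes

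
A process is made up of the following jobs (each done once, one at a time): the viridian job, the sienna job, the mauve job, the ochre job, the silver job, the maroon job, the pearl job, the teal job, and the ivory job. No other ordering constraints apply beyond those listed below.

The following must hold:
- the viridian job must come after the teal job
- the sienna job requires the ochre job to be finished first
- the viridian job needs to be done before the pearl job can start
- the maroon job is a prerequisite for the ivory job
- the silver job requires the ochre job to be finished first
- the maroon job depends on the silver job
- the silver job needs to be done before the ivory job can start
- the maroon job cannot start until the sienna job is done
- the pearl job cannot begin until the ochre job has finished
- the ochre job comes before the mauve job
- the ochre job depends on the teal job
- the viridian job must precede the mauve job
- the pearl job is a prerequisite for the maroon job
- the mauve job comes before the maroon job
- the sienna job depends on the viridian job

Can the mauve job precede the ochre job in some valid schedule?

No

The constraints give a chain the ochre job → the mauve job, which forces the ochre job before the mauve job.
Hence the mauve job can never be scheduled before the ochre job.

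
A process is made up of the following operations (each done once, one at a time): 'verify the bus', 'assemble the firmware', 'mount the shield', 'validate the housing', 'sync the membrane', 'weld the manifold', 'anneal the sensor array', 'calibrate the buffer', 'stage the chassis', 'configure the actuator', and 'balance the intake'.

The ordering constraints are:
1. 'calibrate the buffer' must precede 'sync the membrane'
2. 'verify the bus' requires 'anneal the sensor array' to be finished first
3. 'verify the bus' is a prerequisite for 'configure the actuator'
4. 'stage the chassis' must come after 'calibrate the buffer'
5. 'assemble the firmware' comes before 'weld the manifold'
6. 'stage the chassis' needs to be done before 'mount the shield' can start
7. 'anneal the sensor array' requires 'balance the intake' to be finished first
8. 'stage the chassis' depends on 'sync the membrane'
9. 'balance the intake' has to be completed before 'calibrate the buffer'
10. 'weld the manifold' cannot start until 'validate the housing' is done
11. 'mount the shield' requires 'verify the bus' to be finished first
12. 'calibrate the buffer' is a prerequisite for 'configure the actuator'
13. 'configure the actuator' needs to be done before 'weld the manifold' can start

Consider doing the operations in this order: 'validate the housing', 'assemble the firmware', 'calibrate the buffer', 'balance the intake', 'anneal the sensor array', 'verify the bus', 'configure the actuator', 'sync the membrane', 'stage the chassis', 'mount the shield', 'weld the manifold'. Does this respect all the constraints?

No

The sequence places 'calibrate the buffer' ahead of 'balance the intake'.
Since 'balance the intake' is required before 'calibrate the buffer', the ordering is invalid.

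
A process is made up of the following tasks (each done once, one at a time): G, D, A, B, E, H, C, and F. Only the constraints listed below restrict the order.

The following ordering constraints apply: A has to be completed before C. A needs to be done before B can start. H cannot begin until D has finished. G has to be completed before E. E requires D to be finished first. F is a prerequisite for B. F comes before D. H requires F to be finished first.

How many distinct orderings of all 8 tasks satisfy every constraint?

709

3 tasks have no prerequisites (G, A, F), so any of them could come first.
Counting all ways to extend the partial order to a total order gives 709.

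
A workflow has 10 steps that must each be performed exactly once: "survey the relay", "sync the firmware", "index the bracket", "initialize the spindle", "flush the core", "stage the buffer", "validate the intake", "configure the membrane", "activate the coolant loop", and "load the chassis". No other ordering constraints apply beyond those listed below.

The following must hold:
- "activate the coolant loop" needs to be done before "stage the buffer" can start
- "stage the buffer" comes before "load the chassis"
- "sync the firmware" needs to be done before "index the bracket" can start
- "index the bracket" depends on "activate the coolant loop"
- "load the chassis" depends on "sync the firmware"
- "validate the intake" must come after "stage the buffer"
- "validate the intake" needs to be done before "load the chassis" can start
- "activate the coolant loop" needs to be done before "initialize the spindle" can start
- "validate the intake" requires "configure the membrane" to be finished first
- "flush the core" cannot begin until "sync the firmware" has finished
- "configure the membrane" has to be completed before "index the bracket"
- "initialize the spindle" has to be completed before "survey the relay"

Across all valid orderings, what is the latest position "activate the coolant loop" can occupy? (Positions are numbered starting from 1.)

Every step that must follow "activate the coolant loop" has to come after it. Tracing all chains starting from "activate the coolant loop", those steps are: "survey the relay", "index the bracket", "initialize the spindle", "stage the buffer", "validate the intake", "load the chassis" — 6 in total.
So at least 6 steps follow "activate the coolant loop", putting "activate the coolant loop" no later than position 4. That position is achievable by scheduling everything else first.

4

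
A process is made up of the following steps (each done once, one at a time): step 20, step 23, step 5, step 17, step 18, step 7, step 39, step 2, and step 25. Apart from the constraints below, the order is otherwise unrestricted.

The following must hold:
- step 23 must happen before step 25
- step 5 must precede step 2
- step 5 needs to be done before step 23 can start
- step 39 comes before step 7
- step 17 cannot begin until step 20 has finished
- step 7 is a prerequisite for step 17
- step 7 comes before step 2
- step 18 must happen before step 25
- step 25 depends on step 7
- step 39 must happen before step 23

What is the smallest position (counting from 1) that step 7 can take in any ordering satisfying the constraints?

2

Working backwards through the constraints from step 7, its only required predecessor is step 39.
With 1 mandatory predecessor, the earliest step 7 can sit is position 1+1 = 2, and placing just that one first achieves it.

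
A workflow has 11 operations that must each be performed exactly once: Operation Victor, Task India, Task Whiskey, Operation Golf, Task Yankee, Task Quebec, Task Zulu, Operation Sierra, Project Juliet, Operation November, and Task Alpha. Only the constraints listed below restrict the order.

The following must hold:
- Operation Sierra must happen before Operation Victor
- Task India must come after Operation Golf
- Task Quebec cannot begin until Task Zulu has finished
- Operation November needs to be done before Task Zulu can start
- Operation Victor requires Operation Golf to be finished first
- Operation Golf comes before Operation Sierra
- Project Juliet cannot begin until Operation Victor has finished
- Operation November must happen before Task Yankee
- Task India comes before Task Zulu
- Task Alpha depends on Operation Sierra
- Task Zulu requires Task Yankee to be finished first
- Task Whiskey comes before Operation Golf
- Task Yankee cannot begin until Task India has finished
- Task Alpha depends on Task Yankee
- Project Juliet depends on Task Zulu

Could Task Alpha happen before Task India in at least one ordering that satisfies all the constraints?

No

Following Task India → Task Yankee → Task Alpha, Task India must precede Task Alpha in every valid ordering.
Hence Task Alpha can never be scheduled before Task India.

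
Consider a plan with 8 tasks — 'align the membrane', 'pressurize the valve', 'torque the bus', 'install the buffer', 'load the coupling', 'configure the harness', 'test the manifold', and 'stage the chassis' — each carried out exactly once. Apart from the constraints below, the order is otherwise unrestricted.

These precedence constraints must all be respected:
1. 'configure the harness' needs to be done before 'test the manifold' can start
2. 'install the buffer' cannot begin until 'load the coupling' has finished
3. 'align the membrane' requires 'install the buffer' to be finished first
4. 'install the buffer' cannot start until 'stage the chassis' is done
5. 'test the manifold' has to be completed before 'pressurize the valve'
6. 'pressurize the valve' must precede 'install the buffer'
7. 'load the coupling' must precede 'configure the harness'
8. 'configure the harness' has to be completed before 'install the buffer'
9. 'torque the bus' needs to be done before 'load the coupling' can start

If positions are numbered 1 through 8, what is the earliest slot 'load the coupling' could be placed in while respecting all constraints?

The only task forced before 'load the coupling' (directly or transitively) is 'torque the bus'.
So at minimum 1 task comes before 'load the coupling', putting 'load the coupling' no earlier than position 2. That position is achievable by scheduling exactly that predecessor first.

2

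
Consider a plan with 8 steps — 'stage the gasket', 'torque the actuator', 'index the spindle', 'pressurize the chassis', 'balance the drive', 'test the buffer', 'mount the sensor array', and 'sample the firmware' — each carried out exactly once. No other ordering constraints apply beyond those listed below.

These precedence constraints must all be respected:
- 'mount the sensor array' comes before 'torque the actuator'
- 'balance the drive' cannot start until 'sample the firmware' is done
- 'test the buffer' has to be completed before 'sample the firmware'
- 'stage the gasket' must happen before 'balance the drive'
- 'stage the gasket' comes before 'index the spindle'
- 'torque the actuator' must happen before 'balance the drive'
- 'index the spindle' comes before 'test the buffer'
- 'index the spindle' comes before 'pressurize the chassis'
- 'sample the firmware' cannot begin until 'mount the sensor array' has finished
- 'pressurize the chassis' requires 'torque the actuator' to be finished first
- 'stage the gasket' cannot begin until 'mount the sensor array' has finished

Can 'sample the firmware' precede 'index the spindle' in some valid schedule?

The constraints give a chain 'index the spindle' → 'test the buffer' → 'sample the firmware', which forces 'index the spindle' before 'sample the firmware'.
Hence 'sample the firmware' can never be scheduled before 'index the spindle'.

No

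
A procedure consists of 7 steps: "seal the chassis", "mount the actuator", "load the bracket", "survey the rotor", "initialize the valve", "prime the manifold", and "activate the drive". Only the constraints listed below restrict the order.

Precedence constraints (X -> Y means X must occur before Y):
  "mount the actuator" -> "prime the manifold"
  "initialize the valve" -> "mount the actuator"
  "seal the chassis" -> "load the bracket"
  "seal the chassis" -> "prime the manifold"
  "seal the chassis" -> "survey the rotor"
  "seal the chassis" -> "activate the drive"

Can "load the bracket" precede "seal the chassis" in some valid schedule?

Following "seal the chassis" → "load the bracket", "seal the chassis" must precede "load the bracket" in every valid ordering.
So no valid ordering can have "load the bracket" before "seal the chassis".

No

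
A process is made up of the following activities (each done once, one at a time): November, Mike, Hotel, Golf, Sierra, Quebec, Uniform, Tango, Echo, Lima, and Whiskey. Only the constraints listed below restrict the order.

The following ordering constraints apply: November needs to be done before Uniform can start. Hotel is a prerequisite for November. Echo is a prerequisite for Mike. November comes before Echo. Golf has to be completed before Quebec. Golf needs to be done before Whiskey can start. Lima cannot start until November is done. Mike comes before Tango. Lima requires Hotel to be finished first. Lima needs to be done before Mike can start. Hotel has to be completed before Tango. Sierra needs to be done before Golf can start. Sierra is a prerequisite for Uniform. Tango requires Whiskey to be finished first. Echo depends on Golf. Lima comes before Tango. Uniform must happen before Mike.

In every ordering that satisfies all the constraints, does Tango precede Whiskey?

There is a chain Whiskey → Tango, which puts Whiskey before Tango.
So Tango does not have to come before Whiskey — it cannot.

No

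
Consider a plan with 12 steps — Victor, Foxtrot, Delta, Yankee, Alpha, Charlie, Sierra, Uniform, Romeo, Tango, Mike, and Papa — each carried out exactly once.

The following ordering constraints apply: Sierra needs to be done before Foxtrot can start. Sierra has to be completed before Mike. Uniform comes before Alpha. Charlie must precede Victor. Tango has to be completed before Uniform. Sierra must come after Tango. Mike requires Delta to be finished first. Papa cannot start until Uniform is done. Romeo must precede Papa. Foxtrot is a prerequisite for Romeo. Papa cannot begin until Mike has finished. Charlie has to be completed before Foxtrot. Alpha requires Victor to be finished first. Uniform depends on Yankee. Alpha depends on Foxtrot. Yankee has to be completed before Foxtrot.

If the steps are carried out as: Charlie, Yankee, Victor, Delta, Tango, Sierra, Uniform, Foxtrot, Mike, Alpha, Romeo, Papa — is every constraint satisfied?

Yes

Going through the constraints one by one, each required predecessor appears earlier in the sequence than its dependent — e.g. Charlie (position 1) is before Foxtrot (position 8), as required.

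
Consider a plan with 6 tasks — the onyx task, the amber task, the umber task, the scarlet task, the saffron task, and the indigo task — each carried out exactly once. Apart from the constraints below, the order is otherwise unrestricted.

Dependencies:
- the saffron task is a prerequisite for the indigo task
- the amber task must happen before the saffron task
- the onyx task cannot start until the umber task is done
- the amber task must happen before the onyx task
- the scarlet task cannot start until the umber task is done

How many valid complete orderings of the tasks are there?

2 tasks have no prerequisites (the amber task, the umber task), so any of them could come first.
Enumerating by repeatedly choosing an available task (one whose prerequisites are all placed) gives 35 distinct complete orderings.

35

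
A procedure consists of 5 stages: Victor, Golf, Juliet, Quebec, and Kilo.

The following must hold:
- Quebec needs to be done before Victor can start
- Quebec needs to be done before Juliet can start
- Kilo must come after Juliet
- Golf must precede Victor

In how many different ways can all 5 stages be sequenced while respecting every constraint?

2 stages have no prerequisites (Golf, Quebec), so any of them could come first.
Counting all ways to extend the partial order to a total order gives 9.

9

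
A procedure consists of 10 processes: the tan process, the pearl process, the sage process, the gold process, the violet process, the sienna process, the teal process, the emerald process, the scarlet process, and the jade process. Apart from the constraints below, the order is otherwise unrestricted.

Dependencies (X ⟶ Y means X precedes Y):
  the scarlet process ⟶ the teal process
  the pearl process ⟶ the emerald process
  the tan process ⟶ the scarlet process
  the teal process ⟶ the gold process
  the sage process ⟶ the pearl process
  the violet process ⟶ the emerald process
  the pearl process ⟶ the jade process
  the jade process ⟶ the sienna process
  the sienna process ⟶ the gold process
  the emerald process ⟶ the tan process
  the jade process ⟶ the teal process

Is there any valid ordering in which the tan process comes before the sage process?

No

The constraints give a chain the sage process → the pearl process → the emerald process → the tan process, which forces the sage process before the tan process.
Hence the tan process can never be scheduled before the sage process.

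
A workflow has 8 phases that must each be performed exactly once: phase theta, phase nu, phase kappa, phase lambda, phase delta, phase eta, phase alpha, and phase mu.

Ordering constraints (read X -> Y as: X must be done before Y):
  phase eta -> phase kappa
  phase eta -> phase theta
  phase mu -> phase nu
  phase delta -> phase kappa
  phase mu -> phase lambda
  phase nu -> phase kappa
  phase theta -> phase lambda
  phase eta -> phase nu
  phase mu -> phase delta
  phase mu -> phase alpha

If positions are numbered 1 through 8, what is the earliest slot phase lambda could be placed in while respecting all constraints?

Every phase that must precede phase lambda has to come before it. Tracing all chains that end at phase lambda, those phases are: phase theta, phase eta, phase mu — 3 in total.
With 3 mandatory predecessors, the earliest phase lambda can sit is position 3+1 = 4, and placing just those 3 first achieves it.

4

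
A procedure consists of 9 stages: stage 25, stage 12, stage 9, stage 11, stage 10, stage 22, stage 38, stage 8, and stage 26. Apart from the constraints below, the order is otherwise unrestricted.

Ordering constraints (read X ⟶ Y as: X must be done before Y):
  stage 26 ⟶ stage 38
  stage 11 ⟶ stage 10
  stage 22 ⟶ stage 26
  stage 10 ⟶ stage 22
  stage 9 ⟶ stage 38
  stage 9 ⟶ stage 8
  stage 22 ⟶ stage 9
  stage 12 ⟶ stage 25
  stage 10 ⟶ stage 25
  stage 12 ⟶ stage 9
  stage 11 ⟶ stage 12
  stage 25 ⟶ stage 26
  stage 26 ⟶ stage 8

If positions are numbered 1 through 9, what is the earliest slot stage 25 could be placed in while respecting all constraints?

4

The stages that are forced before stage 25, directly or transitively, are stage 12, stage 11, stage 10. That's 3 stages.
With 3 mandatory predecessors, the earliest stage 25 can sit is position 3+1 = 4, and placing just those 3 first achieves it.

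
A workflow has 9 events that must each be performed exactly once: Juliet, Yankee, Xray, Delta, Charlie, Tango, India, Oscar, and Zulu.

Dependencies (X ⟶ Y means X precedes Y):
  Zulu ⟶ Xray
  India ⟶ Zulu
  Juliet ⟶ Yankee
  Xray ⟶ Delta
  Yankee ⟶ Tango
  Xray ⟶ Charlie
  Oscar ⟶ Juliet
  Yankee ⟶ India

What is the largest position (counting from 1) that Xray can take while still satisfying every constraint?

7

Every event that must follow Xray has to come after it. Tracing all chains starting from Xray, those events are: Delta, Charlie — 2 in total.
With 2 mandatory successors out of 9 events total, the latest slot for Xray is 9−2 = 7, and it's reachable by doing all non-successors before Xray.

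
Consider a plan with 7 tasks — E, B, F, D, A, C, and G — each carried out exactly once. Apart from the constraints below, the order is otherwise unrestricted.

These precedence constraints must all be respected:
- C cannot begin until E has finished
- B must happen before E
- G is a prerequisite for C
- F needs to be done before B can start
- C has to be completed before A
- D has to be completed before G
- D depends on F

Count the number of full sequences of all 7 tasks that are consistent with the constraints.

6

F is the only task with nothing required before it, so every ordering starts there.
Systematically extending each partial ordering one task at a time and counting, there are 6 complete orderings.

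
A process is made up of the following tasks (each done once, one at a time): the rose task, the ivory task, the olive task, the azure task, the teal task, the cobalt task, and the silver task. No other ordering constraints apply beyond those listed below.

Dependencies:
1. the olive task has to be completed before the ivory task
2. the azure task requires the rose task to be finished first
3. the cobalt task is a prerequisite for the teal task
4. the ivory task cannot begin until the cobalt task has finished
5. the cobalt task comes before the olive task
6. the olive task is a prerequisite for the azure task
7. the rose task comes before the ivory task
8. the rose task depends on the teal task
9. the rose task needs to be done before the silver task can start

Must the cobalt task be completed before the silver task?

Tracing the constraints gives a chain: the cobalt task → the teal task → the rose task → the silver task.
Hence the cobalt task necessarily comes before the silver task.

Yes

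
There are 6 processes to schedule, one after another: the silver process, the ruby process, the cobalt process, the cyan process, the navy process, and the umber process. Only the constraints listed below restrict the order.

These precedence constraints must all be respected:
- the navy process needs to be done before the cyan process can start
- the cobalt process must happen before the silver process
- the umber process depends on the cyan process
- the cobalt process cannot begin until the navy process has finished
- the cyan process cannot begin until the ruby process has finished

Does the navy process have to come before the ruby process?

No

The navy process and the ruby process are not related by any chain of constraints.
So the navy process can come before the ruby process or after — it is not forced.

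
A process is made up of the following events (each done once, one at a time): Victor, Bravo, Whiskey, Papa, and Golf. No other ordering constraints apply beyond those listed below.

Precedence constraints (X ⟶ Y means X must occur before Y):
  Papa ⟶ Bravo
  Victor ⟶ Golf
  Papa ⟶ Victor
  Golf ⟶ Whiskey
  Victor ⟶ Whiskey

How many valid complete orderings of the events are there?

4

Papa is the only event with nothing required before it, so every ordering starts there.
Systematically extending each partial ordering one event at a time and counting, there are 4 complete orderings.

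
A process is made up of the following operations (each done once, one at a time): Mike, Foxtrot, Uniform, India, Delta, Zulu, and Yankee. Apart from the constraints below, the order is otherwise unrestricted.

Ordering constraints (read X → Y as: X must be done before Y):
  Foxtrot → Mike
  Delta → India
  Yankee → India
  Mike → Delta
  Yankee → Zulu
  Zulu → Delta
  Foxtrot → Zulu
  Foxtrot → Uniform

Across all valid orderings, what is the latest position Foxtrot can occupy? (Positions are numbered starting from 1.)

2

Every operation that must follow Foxtrot has to come after it. Tracing all chains starting from Foxtrot, those operations are: Mike, Uniform, India, Delta, Zulu — 5 in total.
So at least 5 operations follow Foxtrot, putting Foxtrot no later than position 2. That position is achievable by scheduling everything else first.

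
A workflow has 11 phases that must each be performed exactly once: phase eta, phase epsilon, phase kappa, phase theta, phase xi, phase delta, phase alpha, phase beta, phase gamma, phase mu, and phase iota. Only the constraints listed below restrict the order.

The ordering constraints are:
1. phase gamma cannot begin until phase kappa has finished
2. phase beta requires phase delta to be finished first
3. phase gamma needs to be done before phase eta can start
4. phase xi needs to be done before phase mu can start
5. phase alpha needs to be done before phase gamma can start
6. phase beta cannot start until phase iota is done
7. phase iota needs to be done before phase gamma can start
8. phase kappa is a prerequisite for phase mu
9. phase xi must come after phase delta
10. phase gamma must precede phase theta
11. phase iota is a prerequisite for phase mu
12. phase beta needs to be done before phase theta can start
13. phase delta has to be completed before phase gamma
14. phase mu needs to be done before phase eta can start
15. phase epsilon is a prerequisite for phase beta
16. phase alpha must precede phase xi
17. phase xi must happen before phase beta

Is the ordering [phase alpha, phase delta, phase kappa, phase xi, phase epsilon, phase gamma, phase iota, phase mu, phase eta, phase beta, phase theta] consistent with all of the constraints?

In the proposed order, phase gamma appears before phase iota.
Since phase iota is required before phase gamma, the ordering is invalid.

No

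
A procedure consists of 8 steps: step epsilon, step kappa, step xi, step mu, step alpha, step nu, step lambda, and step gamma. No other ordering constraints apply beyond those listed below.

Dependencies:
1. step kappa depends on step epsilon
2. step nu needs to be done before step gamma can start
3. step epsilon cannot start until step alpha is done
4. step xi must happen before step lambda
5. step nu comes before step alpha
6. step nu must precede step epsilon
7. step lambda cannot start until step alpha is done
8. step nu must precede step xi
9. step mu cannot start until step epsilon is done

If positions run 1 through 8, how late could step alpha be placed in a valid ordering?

4

Every step that must follow step alpha has to come after it. Tracing all chains starting from step alpha, those steps are: step epsilon, step kappa, step mu, step lambda — 4 in total.
So at least 4 steps follow step alpha, putting step alpha no later than position 4. That position is achievable by scheduling everything else first.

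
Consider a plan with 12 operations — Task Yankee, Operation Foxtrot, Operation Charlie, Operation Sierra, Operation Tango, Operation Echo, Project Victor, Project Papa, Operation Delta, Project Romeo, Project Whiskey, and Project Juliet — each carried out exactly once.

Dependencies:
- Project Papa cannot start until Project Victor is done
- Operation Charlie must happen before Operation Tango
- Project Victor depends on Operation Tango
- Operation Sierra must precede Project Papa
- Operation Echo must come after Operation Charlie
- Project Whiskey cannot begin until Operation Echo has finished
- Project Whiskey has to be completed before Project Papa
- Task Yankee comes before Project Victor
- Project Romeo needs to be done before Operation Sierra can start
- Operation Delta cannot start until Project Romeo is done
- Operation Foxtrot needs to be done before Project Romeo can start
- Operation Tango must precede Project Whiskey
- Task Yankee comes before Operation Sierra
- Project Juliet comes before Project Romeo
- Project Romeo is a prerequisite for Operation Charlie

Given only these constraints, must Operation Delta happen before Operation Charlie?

No

Nothing in the constraints links Operation Delta and Operation Charlie; they are unordered relative to each other.
So Operation Delta can come before Operation Charlie or after — it is not forced.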